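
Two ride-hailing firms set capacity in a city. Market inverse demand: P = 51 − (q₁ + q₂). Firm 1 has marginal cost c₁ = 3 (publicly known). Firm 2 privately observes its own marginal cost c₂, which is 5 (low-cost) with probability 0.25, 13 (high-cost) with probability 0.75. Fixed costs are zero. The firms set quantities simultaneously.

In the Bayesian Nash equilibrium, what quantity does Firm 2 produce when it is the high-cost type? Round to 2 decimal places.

Each type of Firm 2 best-responds to q₁; Firm 1 best-responds to the expected q₂ over Firm 2's types.
Firm 2 with cost c maximizes (51 − (q₁+q₂) − c)·q₂, giving q₂(c) = (51 − c − q₁)/2.
E[c₂] = 0.25·5 + 0.75·13 = 11
Firm 1's FOC against E[q₂] yields q₁ = (51 − 2·3 + E[c₂])/3 = (51 − 6 + 11)/3 = 18.6667.
q₂(high-cost) = (51 − 13 − 18.6667)/2 = 9.66667.

9.67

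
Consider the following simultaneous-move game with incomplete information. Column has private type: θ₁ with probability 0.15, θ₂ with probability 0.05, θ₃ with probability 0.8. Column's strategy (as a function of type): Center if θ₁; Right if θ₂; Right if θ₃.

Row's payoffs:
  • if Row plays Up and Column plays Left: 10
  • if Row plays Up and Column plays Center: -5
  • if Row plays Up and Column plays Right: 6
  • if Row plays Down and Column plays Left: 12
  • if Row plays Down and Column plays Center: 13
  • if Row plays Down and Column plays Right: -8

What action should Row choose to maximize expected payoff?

E[Up] = 0.15·(-5) + 0.05·(6) + 0.8·(6) = 4.35
E[Down] = 0.15·(13) + 0.05·(-8) + 0.8·(-8) = -4.85
Best response: Up (4.35 is the largest).

Up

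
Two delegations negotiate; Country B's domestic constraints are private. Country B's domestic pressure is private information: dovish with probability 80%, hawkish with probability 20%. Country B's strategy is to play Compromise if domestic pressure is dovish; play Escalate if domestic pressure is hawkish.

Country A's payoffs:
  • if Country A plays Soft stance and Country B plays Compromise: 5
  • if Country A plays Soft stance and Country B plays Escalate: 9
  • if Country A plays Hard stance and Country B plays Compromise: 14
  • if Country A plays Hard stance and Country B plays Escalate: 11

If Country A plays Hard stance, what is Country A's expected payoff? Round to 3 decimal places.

E[Hard stance] = 0.8·14 + 0.2·11 = 11.2 + 2.2 = 13.4

13.400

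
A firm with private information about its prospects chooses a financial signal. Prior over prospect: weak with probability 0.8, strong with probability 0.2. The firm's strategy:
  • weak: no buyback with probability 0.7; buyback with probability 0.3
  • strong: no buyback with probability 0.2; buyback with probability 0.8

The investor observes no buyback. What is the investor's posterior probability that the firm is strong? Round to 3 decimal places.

P(no buyback) = 0.8·0.7 + 0.2·0.2 = 0.6
P(strong | no buyback) = (0.2·0.2) / 0.6 = 0.04 / 0.6 = 0.0666667

0.067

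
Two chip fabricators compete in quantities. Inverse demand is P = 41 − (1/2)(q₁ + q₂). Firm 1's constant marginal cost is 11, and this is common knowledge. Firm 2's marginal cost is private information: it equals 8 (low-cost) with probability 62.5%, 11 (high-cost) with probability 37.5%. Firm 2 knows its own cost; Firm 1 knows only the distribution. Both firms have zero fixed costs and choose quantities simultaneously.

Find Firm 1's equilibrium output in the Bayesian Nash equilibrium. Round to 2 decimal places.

18.75

Firm 2 with cost c maximizes (41 − (1/2)(q₁+q₂) − c)·q₂, giving q₂(c) = (41 − c − (1/2)q₁).
E[c₂] = 0.625·8 + 0.375·11 = 9.125
Firm 1's FOC against E[q₂] yields q₁ = (41 − 2·11 + E[c₂])/(3/2) = (41 − 22 + 9.125)/(3/2) = 18.75.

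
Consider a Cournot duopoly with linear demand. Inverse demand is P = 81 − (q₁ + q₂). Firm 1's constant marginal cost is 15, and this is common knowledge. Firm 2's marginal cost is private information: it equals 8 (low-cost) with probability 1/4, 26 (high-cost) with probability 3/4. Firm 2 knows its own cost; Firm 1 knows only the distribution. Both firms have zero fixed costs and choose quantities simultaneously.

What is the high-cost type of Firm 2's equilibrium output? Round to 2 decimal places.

Firm 2 with cost c maximizes (81 − (q₁+q₂) − c)·q₂, giving q₂(c) = (81 − c − q₁)/2.
E[c₂] = 1/4·8 + 3/4·26 = 21.5
Firm 1's FOC against E[q₂] yields q₁ = (81 − 2·15 + E[c₂])/3 = (81 − 30 + 21.5)/3 = 24.1667.
q₂(high-cost) = (81 − 26 − 24.1667)/2 = 15.4167.

15.42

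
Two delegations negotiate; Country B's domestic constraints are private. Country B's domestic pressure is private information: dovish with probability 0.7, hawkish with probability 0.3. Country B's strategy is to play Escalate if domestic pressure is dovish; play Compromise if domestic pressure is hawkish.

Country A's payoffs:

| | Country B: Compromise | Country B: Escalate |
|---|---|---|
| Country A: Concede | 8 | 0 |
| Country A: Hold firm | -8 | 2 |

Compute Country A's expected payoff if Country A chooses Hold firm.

E[Hold firm] = 0.7·2 + 0.3·(-8) = 1.4 + (-2.4) = -1

-1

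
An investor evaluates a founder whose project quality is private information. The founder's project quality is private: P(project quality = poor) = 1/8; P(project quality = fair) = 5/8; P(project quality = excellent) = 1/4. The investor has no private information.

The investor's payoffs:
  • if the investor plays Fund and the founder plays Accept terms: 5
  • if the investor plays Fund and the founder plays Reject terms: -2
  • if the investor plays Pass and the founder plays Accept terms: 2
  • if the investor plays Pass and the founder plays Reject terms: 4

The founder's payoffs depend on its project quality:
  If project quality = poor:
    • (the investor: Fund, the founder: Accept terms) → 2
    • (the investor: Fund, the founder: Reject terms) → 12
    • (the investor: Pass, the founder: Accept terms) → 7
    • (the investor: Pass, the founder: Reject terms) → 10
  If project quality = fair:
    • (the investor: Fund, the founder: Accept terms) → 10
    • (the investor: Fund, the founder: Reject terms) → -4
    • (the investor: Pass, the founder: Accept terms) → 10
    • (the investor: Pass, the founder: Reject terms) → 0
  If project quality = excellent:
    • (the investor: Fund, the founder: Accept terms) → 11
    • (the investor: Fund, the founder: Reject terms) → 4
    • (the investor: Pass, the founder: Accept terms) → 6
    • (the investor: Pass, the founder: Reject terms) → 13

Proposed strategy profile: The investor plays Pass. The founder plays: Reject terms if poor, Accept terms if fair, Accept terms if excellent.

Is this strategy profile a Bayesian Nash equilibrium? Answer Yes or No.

The investor plays Pass: E[Pass] = 1/8·(4) + 5/8·(2) + 1/4·(2) = 9/4; E[Fund] = 33/8. Not best-responding. ✗
The founder (project quality poor), facing Pass: Accept terms gives 7, Reject terms gives 10. Proposed Reject terms is best. ✓
The founder (project quality fair), facing Pass: Accept terms gives 10, Reject terms gives 0. Proposed Accept terms is best. ✓
The founder (project quality excellent), facing Pass: Accept terms gives 6, Reject terms gives 13. Proposed Accept terms is not best — profitable deviation exists. ✗

No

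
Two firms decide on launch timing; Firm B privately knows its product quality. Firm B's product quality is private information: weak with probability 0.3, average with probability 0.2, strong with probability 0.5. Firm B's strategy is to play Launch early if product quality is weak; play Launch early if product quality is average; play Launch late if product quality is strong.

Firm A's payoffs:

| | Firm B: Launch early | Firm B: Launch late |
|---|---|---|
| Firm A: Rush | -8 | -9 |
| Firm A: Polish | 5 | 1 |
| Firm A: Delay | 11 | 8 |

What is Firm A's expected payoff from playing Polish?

3

E[Polish] = 0.3·5 + 0.2·5 + 0.5·1 = 1.5 + 1 + 0.5 = 3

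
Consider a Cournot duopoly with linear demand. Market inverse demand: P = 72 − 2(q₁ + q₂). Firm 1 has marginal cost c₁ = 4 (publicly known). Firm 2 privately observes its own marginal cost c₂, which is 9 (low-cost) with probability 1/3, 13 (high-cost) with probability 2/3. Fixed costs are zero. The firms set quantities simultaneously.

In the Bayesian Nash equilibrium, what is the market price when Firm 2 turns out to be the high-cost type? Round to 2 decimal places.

29.89

Each type of Firm 2 best-responds to q₁; Firm 1 best-responds to the expected q₂ over Firm 2's types.
Firm 2 with cost c maximizes (72 − 2(q₁+q₂) − c)·q₂, giving q₂(c) = (72 − c − 2q₁)/4.
E[c₂] = 1/3·9 + 2/3·13 = 11.6667
Firm 1's FOC against E[q₂] yields q₁ = (72 − 2·4 + E[c₂])/6 = (72 − 8 + 11.6667)/6 = 12.6111.
q₂(high-cost) = 8.44444, so P = 72 − 2·(12.6111 + 8.44444) = 29.8889.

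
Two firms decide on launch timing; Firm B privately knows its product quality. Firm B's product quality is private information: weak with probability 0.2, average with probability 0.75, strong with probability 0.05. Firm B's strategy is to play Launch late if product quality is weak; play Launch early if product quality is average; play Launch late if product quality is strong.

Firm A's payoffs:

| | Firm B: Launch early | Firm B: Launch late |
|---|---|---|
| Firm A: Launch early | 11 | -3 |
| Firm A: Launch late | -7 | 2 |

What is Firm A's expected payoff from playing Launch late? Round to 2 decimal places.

Take the expectation over Firm B's product quality, weighting each type's action by its prior probability.
E[Launch late] = 0.2·2 + 0.75·(-7) + 0.05·2 = 0.4 + (-5.25) + 0.1 = -4.75

-4.75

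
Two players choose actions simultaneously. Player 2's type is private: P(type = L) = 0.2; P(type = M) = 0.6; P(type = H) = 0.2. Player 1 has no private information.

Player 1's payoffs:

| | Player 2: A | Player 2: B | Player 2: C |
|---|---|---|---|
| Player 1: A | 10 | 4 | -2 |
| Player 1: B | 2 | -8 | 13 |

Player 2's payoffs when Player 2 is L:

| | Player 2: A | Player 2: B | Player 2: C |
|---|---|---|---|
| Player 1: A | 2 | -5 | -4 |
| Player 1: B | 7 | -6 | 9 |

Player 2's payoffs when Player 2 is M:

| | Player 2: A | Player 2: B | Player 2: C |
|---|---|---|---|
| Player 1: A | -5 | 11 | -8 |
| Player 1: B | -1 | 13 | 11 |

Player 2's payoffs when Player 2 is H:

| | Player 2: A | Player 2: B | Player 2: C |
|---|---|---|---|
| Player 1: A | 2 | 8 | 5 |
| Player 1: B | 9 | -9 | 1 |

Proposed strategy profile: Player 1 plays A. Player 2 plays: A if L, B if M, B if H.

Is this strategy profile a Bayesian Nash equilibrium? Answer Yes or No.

A profile is a BNE iff every type of every player is best-responding given beliefs about the other side.
Player 1 plays A: E[A] = 0.2·(10) + 0.6·(4) + 0.2·(4) = 5.2; E[B] = -6. Best-responding. ✓
Player 2 (type L), facing A: A gives 2, B gives -5, C gives -4. Proposed A is best. ✓
Player 2 (type M), facing A: A gives -5, B gives 11, C gives -8. Proposed B is best. ✓
Player 2 (type H), facing A: A gives 2, B gives 8, C gives 5. Proposed B is best. ✓

Yes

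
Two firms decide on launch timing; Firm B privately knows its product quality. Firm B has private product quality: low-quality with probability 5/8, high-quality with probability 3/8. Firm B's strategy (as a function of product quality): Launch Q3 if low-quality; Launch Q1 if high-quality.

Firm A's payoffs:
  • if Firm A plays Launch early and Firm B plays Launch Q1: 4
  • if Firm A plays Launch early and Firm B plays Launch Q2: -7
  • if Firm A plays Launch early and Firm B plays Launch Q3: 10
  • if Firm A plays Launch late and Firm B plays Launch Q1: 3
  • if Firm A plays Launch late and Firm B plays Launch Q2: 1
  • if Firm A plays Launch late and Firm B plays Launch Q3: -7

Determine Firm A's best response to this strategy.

E[Launch early] = 5/8·(10) + 3/8·(4) = 31/4
E[Launch late] = 5/8·(-7) + 3/8·(3) = -13/4
Best response: Launch early (31/4 is the largest).

Launch early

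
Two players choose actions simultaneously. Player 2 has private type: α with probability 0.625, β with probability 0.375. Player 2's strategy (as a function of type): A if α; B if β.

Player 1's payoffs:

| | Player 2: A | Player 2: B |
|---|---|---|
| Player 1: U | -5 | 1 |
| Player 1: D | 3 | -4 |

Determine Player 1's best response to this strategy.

E[U] = 0.625·(-5) + 0.375·(1) = -2.75
E[D] = 0.625·(3) + 0.375·(-4) = 0.375
Best response: D (0.375 is the largest).

D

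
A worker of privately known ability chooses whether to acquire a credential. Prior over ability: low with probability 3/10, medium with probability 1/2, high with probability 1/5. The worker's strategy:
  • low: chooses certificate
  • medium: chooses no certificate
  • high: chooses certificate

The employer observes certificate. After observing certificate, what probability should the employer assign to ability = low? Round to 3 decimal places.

0.600

P(certificate) = (3/10)·1 + (1/2)·0 + (1/5)·1 = 1/2
P(low | certificate) = ((3/10)·1) / (1/2) = (3/10) / (1/2) = 3/5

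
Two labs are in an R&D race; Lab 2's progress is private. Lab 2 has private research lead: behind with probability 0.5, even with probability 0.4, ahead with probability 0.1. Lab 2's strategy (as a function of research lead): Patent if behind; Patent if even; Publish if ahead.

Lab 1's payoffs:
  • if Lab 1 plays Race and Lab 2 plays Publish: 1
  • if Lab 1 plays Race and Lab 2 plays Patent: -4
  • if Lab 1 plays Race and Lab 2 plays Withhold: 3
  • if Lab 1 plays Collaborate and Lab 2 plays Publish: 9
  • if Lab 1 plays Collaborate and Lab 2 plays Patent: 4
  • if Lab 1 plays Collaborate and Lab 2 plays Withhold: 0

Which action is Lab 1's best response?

Compute Lab 1's expected payoff for each action, taking the expectation over Lab 2's type.
E[Race] = 0.5·(-4) + 0.4·(-4) + 0.1·(1) = -3.5
E[Collaborate] = 0.5·(4) + 0.4·(4) + 0.1·(9) = 4.5
Best response: Collaborate (4.5 is the largest).

Collaborate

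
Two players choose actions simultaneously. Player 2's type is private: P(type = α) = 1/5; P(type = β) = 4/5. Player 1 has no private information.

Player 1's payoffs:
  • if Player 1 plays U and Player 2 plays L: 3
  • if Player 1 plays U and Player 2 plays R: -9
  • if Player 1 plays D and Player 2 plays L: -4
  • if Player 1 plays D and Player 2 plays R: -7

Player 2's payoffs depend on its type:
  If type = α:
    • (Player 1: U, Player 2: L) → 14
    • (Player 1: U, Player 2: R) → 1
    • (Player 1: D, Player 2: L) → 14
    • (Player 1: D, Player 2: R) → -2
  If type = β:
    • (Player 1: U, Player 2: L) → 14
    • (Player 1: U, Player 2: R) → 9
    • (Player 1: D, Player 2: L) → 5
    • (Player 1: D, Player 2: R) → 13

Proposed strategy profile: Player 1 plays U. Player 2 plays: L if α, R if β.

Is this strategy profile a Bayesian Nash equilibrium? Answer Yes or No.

Player 1 plays U: E[U] = 1/5·(3) + 4/5·(-9) = -33/5; E[D] = -32/5. Not best-responding. ✗
Player 2 (type α), facing U: L gives 14, R gives 1. Proposed L is best. ✓
Player 2 (type β), facing U: L gives 14, R gives 9. Proposed R is not best — profitable deviation exists. ✗

No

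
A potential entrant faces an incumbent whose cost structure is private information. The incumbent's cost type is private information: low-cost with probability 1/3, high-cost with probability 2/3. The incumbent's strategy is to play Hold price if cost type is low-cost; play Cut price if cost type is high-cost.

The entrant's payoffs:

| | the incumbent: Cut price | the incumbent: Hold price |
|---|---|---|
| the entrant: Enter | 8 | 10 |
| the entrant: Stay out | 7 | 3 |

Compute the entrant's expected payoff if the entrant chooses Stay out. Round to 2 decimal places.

Take the expectation over the incumbent's cost type, weighting each type's action by its prior probability.
E[Stay out] = 1/3·3 + 2/3·7 = 1 + 14/3 = 17/3

5.67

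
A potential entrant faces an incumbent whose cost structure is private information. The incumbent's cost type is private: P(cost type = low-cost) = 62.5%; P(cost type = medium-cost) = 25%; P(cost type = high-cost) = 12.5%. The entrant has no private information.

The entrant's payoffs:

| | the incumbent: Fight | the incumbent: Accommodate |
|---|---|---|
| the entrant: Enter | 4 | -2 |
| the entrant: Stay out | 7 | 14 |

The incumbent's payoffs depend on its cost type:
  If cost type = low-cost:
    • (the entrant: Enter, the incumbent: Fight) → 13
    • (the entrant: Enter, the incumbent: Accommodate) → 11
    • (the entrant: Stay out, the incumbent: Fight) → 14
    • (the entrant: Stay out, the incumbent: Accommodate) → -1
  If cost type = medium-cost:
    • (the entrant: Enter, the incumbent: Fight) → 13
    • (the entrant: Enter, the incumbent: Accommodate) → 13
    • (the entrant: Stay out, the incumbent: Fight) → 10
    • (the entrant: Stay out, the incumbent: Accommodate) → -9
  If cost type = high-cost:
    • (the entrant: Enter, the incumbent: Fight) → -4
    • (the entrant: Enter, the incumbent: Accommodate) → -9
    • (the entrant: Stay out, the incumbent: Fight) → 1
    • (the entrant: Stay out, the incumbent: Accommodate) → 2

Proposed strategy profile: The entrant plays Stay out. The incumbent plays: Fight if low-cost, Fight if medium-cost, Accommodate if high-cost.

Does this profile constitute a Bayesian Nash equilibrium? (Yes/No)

The entrant plays Stay out: E[Stay out] = 0.625·(7) + 0.25·(7) + 0.125·(14) = 7.875; E[Enter] = 3.25. Best-responding. ✓
The incumbent (cost type low-cost), facing Stay out: Fight gives 14, Accommodate gives -1. Proposed Fight is best. ✓
The incumbent (cost type medium-cost), facing Stay out: Fight gives 10, Accommodate gives -9. Proposed Fight is best. ✓
The incumbent (cost type high-cost), facing Stay out: Fight gives 1, Accommodate gives 2. Proposed Accommodate is best. ✓

Yes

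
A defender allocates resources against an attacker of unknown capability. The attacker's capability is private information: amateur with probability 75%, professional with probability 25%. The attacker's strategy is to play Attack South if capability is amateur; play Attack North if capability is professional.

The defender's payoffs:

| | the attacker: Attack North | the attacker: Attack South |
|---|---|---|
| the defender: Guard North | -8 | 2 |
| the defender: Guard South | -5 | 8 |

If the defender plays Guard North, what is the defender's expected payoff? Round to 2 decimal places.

-0.50

E[Guard North] = 0.75·2 + 0.25·(-8) = 1.5 + (-2) = -0.5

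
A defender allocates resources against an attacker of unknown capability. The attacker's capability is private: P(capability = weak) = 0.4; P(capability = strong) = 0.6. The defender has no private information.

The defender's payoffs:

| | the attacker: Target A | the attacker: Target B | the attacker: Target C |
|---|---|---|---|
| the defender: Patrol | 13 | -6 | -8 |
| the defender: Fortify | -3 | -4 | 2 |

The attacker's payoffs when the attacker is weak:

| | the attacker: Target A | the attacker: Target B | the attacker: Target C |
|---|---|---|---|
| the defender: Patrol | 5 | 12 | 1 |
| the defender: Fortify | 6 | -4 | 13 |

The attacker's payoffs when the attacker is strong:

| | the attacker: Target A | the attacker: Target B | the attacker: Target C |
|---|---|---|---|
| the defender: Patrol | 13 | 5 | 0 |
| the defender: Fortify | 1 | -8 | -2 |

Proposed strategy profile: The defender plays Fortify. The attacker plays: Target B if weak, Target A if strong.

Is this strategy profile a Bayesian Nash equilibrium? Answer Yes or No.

No

A profile is a BNE iff every type of every player is best-responding given beliefs about the other side.
The defender plays Fortify: E[Fortify] = 0.4·(-4) + 0.6·(-3) = -3.4; E[Patrol] = 5.4. Not best-responding. ✗
The attacker (capability weak), facing Fortify: Target A gives 6, Target B gives -4, Target C gives 13. Proposed Target B is not best — profitable deviation exists. ✗
The attacker (capability strong), facing Fortify: Target A gives 1, Target B gives -8, Target C gives -2. Proposed Target A is best. ✓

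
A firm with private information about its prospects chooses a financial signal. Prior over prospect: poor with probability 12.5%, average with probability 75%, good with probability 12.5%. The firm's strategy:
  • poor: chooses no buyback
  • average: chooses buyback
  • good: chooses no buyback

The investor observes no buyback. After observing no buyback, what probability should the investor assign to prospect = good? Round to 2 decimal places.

0.50

P(no buyback) = 0.125·1 + 0.75·0 + 0.125·1 = 0.25
P(good | no buyback) = (0.125·1) / 0.25 = 0.125 / 0.25 = 0.5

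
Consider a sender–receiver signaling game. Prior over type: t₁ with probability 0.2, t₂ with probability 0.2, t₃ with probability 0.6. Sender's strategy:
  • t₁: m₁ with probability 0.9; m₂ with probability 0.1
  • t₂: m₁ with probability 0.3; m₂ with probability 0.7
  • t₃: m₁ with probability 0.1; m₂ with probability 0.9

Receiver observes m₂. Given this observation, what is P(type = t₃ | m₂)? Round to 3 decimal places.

P(m₂) = 0.2·0.1 + 0.2·0.7 + 0.6·0.9 = 0.7
P(t₃ | m₂) = (0.6·0.9) / 0.7 = 0.54 / 0.7 = 0.771429

0.771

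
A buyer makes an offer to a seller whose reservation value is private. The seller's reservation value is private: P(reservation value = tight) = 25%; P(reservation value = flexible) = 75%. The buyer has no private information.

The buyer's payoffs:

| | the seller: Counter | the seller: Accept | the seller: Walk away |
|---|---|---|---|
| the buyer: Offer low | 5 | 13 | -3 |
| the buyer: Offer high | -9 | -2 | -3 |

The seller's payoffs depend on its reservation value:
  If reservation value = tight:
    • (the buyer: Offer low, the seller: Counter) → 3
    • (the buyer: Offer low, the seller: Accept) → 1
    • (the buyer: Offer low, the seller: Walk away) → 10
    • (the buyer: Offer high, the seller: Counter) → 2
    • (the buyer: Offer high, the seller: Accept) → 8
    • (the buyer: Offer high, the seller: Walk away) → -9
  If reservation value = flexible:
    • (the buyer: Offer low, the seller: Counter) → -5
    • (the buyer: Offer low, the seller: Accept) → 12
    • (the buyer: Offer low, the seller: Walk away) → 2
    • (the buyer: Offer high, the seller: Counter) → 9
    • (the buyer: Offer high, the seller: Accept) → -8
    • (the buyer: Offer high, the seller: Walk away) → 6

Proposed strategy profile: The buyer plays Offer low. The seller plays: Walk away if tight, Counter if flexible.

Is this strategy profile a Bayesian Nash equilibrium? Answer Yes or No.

A profile is a BNE iff every type of every player is best-responding given beliefs about the other side.
The buyer plays Offer low: E[Offer low] = 0.25·(-3) + 0.75·(5) = 3; E[Offer high] = -7.5. Best-responding. ✓
The seller (reservation value tight), facing Offer low: Counter gives 3, Accept gives 1, Walk away gives 10. Proposed Walk away is best. ✓
The seller (reservation value flexible), facing Offer low: Counter gives -5, Accept gives 12, Walk away gives 2. Proposed Counter is not best — profitable deviation exists. ✗

No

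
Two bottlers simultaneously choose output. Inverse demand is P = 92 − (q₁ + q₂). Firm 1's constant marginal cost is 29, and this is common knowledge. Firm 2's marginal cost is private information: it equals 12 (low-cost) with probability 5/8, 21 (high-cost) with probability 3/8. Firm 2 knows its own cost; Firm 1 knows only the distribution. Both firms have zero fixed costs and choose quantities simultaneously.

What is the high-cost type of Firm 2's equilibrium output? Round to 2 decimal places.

Type-c best response for Firm 2: q₂(c) = (92 − c)/2 − q₁/2.
Firm 1 maximizes expected profit; its first-order condition is 92 − 2q₁ − E[q₂] − 29 = 0.
Substituting E[q₂] and solving: E[c₂] = 15.375, so q₁ = (92 − 2·29 + 15.375)/3 = 16.4583.
q₂(high-cost) = (92 − 21 − 16.4583)/2 = 27.2708.

27.27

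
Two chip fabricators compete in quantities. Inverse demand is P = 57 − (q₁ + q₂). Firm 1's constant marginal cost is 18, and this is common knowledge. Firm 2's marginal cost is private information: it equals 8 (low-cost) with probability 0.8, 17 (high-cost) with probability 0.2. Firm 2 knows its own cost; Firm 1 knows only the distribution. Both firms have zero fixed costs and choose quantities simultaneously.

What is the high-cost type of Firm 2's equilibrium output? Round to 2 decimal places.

14.87

Firm 2 with cost c maximizes (57 − (q₁+q₂) − c)·q₂, giving q₂(c) = (57 − c − q₁)/2.
E[c₂] = 0.8·8 + 0.2·17 = 9.8
Firm 1's FOC against E[q₂] yields q₁ = (57 − 2·18 + E[c₂])/3 = (57 − 36 + 9.8)/3 = 10.2667.
q₂(high-cost) = (57 − 17 − 10.2667)/2 = 14.8667.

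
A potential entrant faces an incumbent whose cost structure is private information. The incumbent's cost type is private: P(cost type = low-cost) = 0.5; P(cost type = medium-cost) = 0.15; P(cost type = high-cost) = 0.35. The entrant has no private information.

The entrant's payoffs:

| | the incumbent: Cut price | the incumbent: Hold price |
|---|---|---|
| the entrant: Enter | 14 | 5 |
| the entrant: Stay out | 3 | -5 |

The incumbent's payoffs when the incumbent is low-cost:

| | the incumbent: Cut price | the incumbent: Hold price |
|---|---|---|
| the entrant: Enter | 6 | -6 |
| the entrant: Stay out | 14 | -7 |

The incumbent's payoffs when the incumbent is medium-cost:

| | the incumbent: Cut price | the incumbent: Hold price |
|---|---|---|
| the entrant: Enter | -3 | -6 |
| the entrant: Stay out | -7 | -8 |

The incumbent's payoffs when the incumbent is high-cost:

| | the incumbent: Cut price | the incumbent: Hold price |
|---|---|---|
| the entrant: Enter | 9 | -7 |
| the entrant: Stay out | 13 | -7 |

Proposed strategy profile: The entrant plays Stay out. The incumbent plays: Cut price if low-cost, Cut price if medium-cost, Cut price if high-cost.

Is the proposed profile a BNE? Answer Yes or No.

No

A profile is a BNE iff every type of every player is best-responding given beliefs about the other side.
The entrant plays Stay out: E[Stay out] = 0.5·(3) + 0.15·(3) + 0.35·(3) = 3; E[Enter] = 14. Not best-responding. ✗
The incumbent (cost type low-cost), facing Stay out: Cut price gives 14, Hold price gives -7. Proposed Cut price is best. ✓
The incumbent (cost type medium-cost), facing Stay out: Cut price gives -7, Hold price gives -8. Proposed Cut price is best. ✓
The incumbent (cost type high-cost), facing Stay out: Cut price gives 13, Hold price gives -7. Proposed Cut price is best. ✓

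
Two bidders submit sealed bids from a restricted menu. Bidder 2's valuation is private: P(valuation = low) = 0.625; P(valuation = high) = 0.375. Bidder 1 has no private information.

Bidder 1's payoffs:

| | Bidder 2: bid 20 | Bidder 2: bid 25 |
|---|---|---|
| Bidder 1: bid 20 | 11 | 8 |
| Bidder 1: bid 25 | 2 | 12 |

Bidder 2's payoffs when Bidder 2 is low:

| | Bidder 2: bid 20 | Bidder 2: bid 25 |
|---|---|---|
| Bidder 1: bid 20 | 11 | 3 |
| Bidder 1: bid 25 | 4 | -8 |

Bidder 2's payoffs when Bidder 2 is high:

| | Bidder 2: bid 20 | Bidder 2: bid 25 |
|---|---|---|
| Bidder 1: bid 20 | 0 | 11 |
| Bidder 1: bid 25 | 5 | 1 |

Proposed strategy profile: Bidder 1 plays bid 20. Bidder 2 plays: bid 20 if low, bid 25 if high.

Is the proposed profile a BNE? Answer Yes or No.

Bidder 1 plays bid 20: E[bid 20] = 0.625·(11) + 0.375·(8) = 9.875; E[bid 25] = 5.75. Best-responding. ✓
Bidder 2 (valuation low), facing bid 20: bid 20 gives 11, bid 25 gives 3. Proposed bid 20 is best. ✓
Bidder 2 (valuation high), facing bid 20: bid 20 gives 0, bid 25 gives 11. Proposed bid 25 is best. ✓

Yes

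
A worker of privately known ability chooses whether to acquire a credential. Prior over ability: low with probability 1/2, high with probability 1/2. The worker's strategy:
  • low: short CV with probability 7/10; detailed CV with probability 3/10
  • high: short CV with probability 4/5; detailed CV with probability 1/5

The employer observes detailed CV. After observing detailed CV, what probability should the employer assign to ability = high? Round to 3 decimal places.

0.400

P(detailed CV) = (1/2)·(3/10) + (1/2)·(1/5) = 1/4
P(high | detailed CV) = ((1/2)·(1/5)) / (1/4) = (1/10) / (1/4) = 2/5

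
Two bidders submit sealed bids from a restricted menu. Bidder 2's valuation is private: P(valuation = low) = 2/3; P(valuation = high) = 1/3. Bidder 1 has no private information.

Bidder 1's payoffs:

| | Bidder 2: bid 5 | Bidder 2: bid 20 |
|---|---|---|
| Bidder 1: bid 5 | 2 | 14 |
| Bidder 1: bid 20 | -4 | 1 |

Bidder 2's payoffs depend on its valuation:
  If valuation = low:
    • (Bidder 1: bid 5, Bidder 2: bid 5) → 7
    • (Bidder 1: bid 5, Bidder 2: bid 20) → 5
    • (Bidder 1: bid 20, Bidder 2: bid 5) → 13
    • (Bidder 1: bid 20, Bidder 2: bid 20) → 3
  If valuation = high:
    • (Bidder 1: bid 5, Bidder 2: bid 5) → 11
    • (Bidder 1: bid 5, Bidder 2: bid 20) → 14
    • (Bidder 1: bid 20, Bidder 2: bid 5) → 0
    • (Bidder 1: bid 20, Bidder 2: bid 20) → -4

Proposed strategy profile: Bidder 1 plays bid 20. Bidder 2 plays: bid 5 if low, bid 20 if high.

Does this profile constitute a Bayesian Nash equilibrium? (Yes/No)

No

Bidder 1 plays bid 20: E[bid 20] = 2/3·(-4) + 1/3·(1) = -7/3; E[bid 5] = 6. Not best-responding. ✗
Bidder 2 (valuation low), facing bid 20: bid 5 gives 13, bid 20 gives 3. Proposed bid 5 is best. ✓
Bidder 2 (valuation high), facing bid 20: bid 5 gives 0, bid 20 gives -4. Proposed bid 20 is not best — profitable deviation exists. ✗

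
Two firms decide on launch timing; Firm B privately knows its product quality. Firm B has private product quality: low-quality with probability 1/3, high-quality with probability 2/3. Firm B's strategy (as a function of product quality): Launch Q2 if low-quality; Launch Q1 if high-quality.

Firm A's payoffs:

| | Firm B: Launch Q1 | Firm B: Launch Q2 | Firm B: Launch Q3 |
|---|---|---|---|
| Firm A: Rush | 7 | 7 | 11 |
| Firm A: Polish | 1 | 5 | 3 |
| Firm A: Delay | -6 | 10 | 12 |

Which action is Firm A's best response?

E[Rush] = 1/3·(7) + 2/3·(7) = 7
E[Polish] = 1/3·(5) + 2/3·(1) = 7/3
E[Delay] = 1/3·(10) + 2/3·(-6) = -2/3
Best response: Rush (7 is the largest).

Rush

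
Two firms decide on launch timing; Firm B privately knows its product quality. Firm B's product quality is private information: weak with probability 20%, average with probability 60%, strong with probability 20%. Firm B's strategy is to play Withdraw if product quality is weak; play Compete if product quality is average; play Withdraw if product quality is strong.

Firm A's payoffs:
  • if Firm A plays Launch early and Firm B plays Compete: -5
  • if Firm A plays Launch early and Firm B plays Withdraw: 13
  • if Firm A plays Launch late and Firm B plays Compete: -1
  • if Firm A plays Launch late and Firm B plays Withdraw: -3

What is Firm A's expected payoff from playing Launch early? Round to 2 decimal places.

2.20

E[Launch early] = 0.2·13 + 0.6·(-5) + 0.2·13 = 2.6 + (-3) + 2.6 = 2.2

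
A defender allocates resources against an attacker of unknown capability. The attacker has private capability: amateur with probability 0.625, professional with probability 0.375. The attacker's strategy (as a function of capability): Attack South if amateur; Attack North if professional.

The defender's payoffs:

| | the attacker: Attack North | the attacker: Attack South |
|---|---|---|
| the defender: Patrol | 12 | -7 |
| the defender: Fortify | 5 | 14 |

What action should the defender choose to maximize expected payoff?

E[Patrol] = 0.625·(-7) + 0.375·(12) = 0.125
E[Fortify] = 0.625·(14) + 0.375·(5) = 10.625
Best response: Fortify (10.625 is the largest).

Fortify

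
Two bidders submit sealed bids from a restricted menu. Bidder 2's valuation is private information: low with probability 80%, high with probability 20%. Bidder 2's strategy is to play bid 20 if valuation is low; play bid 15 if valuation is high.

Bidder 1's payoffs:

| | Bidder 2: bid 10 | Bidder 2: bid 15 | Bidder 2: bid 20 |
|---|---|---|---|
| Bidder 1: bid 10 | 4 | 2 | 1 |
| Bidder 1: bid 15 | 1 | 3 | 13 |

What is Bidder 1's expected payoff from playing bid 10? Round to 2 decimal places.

E[bid 10] = 0.8·1 + 0.2·2 = 0.8 + 0.4 = 1.2

1.20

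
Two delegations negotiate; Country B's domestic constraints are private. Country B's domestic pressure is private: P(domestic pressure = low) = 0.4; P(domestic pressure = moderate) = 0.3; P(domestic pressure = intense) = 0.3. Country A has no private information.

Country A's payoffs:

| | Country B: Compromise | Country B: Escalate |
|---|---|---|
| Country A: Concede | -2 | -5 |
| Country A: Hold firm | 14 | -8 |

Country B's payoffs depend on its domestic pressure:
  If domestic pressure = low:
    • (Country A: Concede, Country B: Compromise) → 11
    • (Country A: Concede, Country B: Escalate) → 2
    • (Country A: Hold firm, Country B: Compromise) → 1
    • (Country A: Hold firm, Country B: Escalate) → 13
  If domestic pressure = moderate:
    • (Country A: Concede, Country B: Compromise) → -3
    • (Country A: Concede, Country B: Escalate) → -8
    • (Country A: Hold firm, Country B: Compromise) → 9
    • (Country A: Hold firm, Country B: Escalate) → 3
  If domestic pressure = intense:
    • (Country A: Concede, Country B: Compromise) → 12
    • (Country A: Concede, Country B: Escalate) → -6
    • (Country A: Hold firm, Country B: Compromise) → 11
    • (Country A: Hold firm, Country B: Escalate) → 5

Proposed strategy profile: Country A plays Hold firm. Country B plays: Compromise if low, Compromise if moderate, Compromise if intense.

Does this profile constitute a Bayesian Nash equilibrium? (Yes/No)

Country A plays Hold firm: E[Hold firm] = 0.4·(14) + 0.3·(14) + 0.3·(14) = 14; E[Concede] = -2. Best-responding. ✓
Country B (domestic pressure low), facing Hold firm: Compromise gives 1, Escalate gives 13. Proposed Compromise is not best — profitable deviation exists. ✗
Country B (domestic pressure moderate), facing Hold firm: Compromise gives 9, Escalate gives 3. Proposed Compromise is best. ✓
Country B (domestic pressure intense), facing Hold firm: Compromise gives 11, Escalate gives 5. Proposed Compromise is best. ✓

No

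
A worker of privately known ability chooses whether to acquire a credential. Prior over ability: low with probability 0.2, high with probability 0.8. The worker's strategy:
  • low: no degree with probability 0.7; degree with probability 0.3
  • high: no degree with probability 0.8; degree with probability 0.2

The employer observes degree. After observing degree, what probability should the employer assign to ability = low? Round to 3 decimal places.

P(degree) = 0.2·0.3 + 0.8·0.2 = 0.22
P(low | degree) = (0.2·0.3) / 0.22 = 0.06 / 0.22 = 0.272727

0.273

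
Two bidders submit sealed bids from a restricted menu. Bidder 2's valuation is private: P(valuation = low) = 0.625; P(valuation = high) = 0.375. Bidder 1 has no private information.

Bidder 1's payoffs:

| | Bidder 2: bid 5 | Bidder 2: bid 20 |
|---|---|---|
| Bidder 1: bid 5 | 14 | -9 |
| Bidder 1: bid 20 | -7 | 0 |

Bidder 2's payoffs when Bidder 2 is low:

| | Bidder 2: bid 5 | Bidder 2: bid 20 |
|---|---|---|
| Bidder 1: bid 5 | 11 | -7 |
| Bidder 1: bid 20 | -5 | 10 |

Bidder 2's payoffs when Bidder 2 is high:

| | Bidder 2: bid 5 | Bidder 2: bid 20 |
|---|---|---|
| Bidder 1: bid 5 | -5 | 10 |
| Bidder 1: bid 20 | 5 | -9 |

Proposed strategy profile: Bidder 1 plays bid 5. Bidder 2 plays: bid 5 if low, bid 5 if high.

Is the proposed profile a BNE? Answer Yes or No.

No

A profile is a BNE iff every type of every player is best-responding given beliefs about the other side.
Bidder 1 plays bid 5: E[bid 5] = 0.625·(14) + 0.375·(14) = 14; E[bid 20] = -7. Best-responding. ✓
Bidder 2 (valuation low), facing bid 5: bid 5 gives 11, bid 20 gives -7. Proposed bid 5 is best. ✓
Bidder 2 (valuation high), facing bid 5: bid 5 gives -5, bid 20 gives 10. Proposed bid 5 is not best — profitable deviation exists. ✗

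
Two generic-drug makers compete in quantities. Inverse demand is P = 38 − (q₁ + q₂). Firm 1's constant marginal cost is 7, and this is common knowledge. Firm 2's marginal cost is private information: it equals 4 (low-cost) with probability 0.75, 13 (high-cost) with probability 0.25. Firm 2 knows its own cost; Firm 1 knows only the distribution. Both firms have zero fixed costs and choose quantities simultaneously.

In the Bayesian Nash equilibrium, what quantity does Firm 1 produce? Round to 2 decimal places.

10.08

Firm 2 with cost c maximizes (38 − (q₁+q₂) − c)·q₂, giving q₂(c) = (38 − c − q₁)/2.
E[c₂] = 0.75·4 + 0.25·13 = 6.25
Firm 1's FOC against E[q₂] yields q₁ = (38 − 2·7 + E[c₂])/3 = (38 − 14 + 6.25)/3 = 10.0833.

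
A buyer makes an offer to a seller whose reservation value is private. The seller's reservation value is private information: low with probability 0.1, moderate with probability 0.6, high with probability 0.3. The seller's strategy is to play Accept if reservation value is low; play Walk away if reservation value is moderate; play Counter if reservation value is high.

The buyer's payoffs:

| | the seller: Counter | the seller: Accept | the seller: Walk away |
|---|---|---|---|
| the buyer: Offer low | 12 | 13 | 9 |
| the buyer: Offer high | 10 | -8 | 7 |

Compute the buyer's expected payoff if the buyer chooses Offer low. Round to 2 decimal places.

Take the expectation over the seller's reservation value, weighting each type's action by its prior probability.
E[Offer low] = 0.1·13 + 0.6·9 + 0.3·12 = 1.3 + 5.4 + 3.6 = 10.3

10.30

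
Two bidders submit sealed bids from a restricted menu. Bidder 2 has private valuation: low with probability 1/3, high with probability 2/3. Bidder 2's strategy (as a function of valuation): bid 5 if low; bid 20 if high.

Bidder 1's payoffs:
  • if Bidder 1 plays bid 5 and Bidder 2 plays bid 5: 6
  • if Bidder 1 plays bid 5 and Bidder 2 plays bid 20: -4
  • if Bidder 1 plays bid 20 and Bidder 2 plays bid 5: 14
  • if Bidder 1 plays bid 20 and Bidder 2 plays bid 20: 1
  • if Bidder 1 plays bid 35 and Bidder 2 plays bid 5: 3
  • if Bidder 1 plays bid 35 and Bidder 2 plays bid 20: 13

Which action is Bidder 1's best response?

E[bid 5] = 1/3·(6) + 2/3·(-4) = -2/3
E[bid 20] = 1/3·(14) + 2/3·(1) = 16/3
E[bid 35] = 1/3·(3) + 2/3·(13) = 29/3
Best response: bid 35 (29/3 is the largest).

bid 35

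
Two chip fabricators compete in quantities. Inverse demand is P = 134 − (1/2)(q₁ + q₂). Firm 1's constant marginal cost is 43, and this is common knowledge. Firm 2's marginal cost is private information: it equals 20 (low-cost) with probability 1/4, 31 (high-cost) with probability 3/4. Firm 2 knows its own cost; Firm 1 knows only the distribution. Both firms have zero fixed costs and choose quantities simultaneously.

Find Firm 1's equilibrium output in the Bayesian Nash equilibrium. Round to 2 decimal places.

Firm 2 with cost c maximizes (134 − (1/2)(q₁+q₂) − c)·q₂, giving q₂(c) = (134 − c − (1/2)q₁).
E[c₂] = 1/4·20 + 3/4·31 = 28.25
Firm 1's FOC against E[q₂] yields q₁ = (134 − 2·43 + E[c₂])/(3/2) = (134 − 86 + 28.25)/(3/2) = 50.8333.

50.83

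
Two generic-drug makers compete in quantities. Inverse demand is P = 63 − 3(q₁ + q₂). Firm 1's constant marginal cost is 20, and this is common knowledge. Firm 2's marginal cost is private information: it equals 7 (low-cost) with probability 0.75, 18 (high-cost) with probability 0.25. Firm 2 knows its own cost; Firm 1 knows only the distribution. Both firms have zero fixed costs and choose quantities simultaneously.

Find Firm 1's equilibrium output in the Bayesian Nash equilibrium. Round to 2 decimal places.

3.64

Type-c best response for Firm 2: q₂(c) = (63 − c)/6 − q₁/2.
Firm 1 maximizes expected profit; its first-order condition is 63 − 6q₁ − 3E[q₂] − 20 = 0.
Substituting E[q₂] and solving: E[c₂] = 9.75, so q₁ = (63 − 2·20 + 9.75)/9 = 3.63889.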